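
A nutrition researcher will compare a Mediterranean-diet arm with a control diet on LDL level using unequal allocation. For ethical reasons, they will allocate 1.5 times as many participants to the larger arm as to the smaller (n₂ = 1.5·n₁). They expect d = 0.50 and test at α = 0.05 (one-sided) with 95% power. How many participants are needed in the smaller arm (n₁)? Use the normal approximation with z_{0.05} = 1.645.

n₁ = 73

With allocation ratio k = n₂/n₁ = 1.5, Var(x̄₁−x̄₂) = σ²(1/n₁ + 1/(k·n₁)) = σ²·(k+1)/(k·n₁).
So n₁ = (1 + 1/k)·((z_{α} + z_β)/d)² = 1.667 × (3.290/0.50)².
n₁ = 1.667 × 43.30 = 72.2.
Round up: n₁ = 73, giving n₂ = ⌈1.5 × 73⌉ = ⌈109.5⌉ = 110.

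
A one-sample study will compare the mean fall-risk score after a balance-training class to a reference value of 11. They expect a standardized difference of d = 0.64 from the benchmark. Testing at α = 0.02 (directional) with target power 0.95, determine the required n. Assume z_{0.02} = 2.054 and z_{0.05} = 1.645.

n = 34

For a one-sample test: n = ((z_{α} + z_β) / d)².
z_{α} + z_β = 2.054 + 1.645 = 3.699.
n = (3.699 / 0.64)² = 5.780² = 33.40.
Round up.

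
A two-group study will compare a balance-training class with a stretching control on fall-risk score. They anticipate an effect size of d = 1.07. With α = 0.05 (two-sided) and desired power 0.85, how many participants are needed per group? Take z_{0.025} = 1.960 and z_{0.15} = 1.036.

For two independent groups with equal n: n = 2·((z_{α/2} + z_β) / d)².
z_{α/2} + z_β = 1.960 + 1.036 = 2.996.
n = 2 × (2.996 / 1.07)² = 2 × 2.800² = 2 × 7.84 = 15.7.
Round up to the next whole participant.

n = 16 per group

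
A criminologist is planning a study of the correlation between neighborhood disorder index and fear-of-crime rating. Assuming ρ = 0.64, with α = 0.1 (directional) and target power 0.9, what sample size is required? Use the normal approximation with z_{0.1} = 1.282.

Fisher's z: C = ½·ln((1+r)/(1−r)) = ½·ln(4.5556) = 0.7582.
n = ((z_{α} + z_β)/C)² + 3.
(1.282 + 1.282) / 0.7582 = 2.564 / 0.7582 = 3.382.
n = 3.382² + 3 = 11.44 + 3 = 14.4.
Round up.

n = 15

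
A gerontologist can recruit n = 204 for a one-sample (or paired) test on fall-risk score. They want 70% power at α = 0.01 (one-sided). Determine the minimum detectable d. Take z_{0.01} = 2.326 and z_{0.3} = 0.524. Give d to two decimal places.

For a single sample (or paired design) of n = 204: d_min = (z_{α} + z_β)/√n.
z-sum = 2.326 + 0.524 = 2.850.
d_min = 2.850 / √204 = 2.850 / 14.283 = 0.200.

d_min ≈ 0.20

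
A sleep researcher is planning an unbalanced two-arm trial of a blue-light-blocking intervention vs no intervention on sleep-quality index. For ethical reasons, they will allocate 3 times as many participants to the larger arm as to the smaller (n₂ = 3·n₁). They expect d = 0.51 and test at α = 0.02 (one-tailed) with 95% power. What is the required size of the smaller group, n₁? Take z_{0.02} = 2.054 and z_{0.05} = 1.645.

n₁ = 71

With allocation ratio k = n₂/n₁ = 3, Var(x̄₁−x̄₂) = σ²(1/n₁ + 1/(k·n₁)) = σ²·(k+1)/(k·n₁).
So n₁ = (1 + 1/k)·((z_{α} + z_β)/d)² = 1.333 × (3.699/0.51)².
n₁ = 1.333 × 52.61 = 70.1.
Round up: n₁ = 71, giving n₂ = 3 × 71 = 213.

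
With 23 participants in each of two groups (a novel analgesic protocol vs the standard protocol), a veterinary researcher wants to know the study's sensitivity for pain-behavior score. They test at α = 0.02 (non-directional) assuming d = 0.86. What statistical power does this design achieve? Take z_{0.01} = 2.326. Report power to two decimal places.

For two equal groups, power = Φ(d·√(n/2) − z_{α/2}).
d·√(n/2) = 0.86 × √(23/2) = 0.86 × 3.391 = 2.916.
z_β = 2.916 − 2.326 = 0.590.
Power = Φ(0.590) = 0.723.

power ≈ 0.72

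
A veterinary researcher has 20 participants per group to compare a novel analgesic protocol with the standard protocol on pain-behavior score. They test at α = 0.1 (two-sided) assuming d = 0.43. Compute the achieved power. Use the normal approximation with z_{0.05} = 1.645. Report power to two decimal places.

power ≈ 0.39

For two equal groups, power = Φ(d·√(n/2) − z_{α/2}).
d·√(n/2) = 0.43 × √(20/2) = 0.43 × 3.162 = 1.360.
z_β = 1.360 − 1.645 = -0.285.
Power = Φ(-0.285) = 0.388.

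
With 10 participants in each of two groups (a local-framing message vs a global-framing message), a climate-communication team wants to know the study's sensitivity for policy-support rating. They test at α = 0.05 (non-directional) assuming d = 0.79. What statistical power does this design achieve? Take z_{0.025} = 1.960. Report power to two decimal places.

For two equal groups, power = Φ(d·√(n/2) − z_{α/2}).
d·√(n/2) = 0.79 × √(10/2) = 0.79 × 2.236 = 1.766.
z_β = 1.766 − 1.960 = -0.194.
Power = Φ(-0.194) = 0.423.

power ≈ 0.42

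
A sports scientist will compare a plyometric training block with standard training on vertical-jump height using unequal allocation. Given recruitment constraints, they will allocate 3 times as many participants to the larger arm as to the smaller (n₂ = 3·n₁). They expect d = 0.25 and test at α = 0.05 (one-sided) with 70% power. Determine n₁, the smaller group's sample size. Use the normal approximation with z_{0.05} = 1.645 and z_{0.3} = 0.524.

n₁ = 101

With allocation ratio k = n₂/n₁ = 3, Var(x̄₁−x̄₂) = σ²(1/n₁ + 1/(k·n₁)) = σ²·(k+1)/(k·n₁).
So n₁ = (1 + 1/k)·((z_{α} + z_β)/d)² = 1.333 × (2.169/0.25)².
n₁ = 1.333 × 75.27 = 100.4.
Round up: n₁ = 101, giving n₂ = 3 × 101 = 303.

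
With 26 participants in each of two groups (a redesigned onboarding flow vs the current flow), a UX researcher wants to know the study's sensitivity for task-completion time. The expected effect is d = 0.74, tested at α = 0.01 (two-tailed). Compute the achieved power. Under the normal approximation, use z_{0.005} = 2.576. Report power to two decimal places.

For two equal groups, power = Φ(d·√(n/2) − z_{α/2}).
d·√(n/2) = 0.74 × √(26/2) = 0.74 × 3.606 = 2.668.
z_β = 2.668 − 2.576 = 0.092.
Power = Φ(0.092) = 0.537.

power ≈ 0.54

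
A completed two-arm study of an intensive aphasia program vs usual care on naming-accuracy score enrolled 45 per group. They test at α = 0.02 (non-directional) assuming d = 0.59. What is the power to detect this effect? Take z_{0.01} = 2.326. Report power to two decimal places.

power ≈ 0.68

For two equal groups, power = Φ(d·√(n/2) − z_{α/2}).
d·√(n/2) = 0.59 × √(45/2) = 0.59 × 4.743 = 2.799.
z_β = 2.799 − 2.326 = 0.473.
Power = Φ(0.473) = 0.682.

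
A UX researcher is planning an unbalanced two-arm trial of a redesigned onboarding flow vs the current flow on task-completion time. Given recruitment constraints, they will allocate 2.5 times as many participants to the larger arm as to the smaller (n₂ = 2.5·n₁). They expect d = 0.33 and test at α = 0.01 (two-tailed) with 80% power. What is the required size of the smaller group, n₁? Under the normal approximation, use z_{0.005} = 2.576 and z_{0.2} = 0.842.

n₁ = 151

With allocation ratio k = n₂/n₁ = 2.5, Var(x̄₁−x̄₂) = σ²(1/n₁ + 1/(k·n₁)) = σ²·(k+1)/(k·n₁).
So n₁ = (1 + 1/k)·((z_{α/2} + z_β)/d)² = 1.400 × (3.418/0.33)².
n₁ = 1.400 × 107.28 = 150.2.
Round up: n₁ = 151, giving n₂ = ⌈2.5 × 151⌉ = ⌈377.5⌉ = 378.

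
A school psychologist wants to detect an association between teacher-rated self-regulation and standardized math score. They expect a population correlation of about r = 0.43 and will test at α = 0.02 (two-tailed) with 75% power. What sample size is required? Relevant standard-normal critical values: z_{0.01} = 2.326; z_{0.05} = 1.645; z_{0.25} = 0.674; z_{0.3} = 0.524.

n = 46

Fisher's z: C = ½·ln((1+r)/(1−r)) = ½·ln(2.5088) = 0.4599.
n = ((z_{α/2} + z_β)/C)² + 3.
(2.326 + 0.674) / 0.4599 = 3.000 / 0.4599 = 6.523.
n = 6.523² + 3 = 42.55 + 3 = 45.6.
Round up.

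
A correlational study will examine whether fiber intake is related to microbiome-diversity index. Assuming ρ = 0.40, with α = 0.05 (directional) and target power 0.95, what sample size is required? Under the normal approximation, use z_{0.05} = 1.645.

n = 64

Fisher's z: C = ½·ln((1+r)/(1−r)) = ½·ln(2.3333) = 0.4236.
n = ((z_{α} + z_β)/C)² + 3.
(1.645 + 1.645) / 0.4236 = 3.290 / 0.4236 = 7.767.
n = 7.767² + 3 = 60.32 + 3 = 63.3.
Round up.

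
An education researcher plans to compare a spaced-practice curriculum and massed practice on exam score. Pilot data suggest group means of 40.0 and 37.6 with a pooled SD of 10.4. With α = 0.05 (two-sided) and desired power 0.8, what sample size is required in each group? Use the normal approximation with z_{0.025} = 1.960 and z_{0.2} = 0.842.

Cohen's d = |M₁ − M₂| / SD_pooled = |40.0 − 37.6| / 10.4 = 2.4 / 10.4 = 0.231.
For two independent groups with equal n: n = 2·((z_{α/2} + z_β) / d)².
z_{α/2} + z_β = 1.960 + 0.842 = 2.802.
n = 2 × (2.802 / 0.231)² = 2 × 12.130² = 2 × 147.13 = 294.3.
Round up to the next whole participant.

n = 295 per group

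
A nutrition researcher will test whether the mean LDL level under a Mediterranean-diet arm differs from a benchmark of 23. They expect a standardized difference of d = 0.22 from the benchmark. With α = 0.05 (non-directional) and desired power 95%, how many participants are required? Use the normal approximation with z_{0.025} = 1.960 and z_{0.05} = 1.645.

For a one-sample test: n = ((z_{α/2} + z_β) / d)².
z_{α/2} + z_β = 1.960 + 1.645 = 3.605.
n = (3.605 / 0.22)² = 16.386² = 268.51.
Round up.

n = 269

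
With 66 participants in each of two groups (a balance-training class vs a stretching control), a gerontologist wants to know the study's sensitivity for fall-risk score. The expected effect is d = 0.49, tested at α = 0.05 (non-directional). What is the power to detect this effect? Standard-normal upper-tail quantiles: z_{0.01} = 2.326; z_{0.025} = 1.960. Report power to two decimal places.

power ≈ 0.80

For two equal groups, power = Φ(d·√(n/2) − z_{α/2}).
d·√(n/2) = 0.49 × √(66/2) = 0.49 × 5.745 = 2.815.
z_β = 2.815 − 1.960 = 0.855.
Power = Φ(0.855) = 0.804.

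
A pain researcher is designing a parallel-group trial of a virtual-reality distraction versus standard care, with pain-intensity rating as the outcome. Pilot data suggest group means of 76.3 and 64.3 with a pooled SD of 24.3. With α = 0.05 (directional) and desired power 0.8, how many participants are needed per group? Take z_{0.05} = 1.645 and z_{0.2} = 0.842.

Cohen's d = |M₁ − M₂| / SD_pooled = |76.3 − 64.3| / 24.3 = 12.0 / 24.3 = 0.494.
For two independent groups with equal n: n = 2·((z_{α} + z_β) / d)².
z_{α} + z_β = 1.645 + 0.842 = 2.487.
n = 2 × (2.487 / 0.494)² = 2 × 5.034² = 2 × 25.35 = 50.7.
Round up to the next whole participant.

n = 51 per group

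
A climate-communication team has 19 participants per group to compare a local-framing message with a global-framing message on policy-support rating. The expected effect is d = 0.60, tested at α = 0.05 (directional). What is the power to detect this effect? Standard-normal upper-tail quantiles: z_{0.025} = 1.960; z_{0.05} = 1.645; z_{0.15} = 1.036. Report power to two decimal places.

For two equal groups, power = Φ(d·√(n/2) − z_{α}).
d·√(n/2) = 0.60 × √(19/2) = 0.60 × 3.082 = 1.849.
z_β = 1.849 − 1.645 = 0.204.
Power = Φ(0.204) = 0.581.

power ≈ 0.58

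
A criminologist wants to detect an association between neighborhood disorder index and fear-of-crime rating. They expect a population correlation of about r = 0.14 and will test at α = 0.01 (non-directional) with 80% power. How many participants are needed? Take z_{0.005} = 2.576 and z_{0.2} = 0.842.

Fisher's z: C = ½·ln((1+r)/(1−r)) = ½·ln(1.3256) = 0.1409.
n = ((z_{α/2} + z_β)/C)² + 3.
(2.576 + 0.842) / 0.1409 = 3.418 / 0.1409 = 24.258.
n = 24.258² + 3 = 588.47 + 3 = 591.5.
Round up.

n = 592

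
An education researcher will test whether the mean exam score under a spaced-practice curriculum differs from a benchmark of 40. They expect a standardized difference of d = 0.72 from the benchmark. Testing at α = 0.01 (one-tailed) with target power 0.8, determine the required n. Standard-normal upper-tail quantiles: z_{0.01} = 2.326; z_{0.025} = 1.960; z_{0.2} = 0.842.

For a one-sample test: n = ((z_{α} + z_β) / d)².
z_{α} + z_β = 2.326 + 0.842 = 3.168.
n = (3.168 / 0.72)² = 4.400² = 19.36.
Round up.

n = 20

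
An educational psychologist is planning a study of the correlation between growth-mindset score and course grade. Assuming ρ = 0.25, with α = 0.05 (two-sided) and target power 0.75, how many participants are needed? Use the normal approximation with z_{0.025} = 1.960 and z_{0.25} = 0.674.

n = 110

Fisher's z: C = ½·ln((1+r)/(1−r)) = ½·ln(1.6667) = 0.2554.
n = ((z_{α/2} + z_β)/C)² + 3.
(1.960 + 0.674) / 0.2554 = 2.634 / 0.2554 = 10.313.
n = 10.313² + 3 = 106.36 + 3 = 109.4.
Round up.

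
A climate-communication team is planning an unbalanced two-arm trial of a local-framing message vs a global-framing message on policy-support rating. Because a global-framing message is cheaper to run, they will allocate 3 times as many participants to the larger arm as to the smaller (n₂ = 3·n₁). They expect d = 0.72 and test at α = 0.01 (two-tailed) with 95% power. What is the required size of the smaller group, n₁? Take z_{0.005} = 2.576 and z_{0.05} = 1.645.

n₁ = 46

With allocation ratio k = n₂/n₁ = 3, Var(x̄₁−x̄₂) = σ²(1/n₁ + 1/(k·n₁)) = σ²·(k+1)/(k·n₁).
So n₁ = (1 + 1/k)·((z_{α/2} + z_β)/d)² = 1.333 × (4.221/0.72)².
n₁ = 1.333 × 34.37 = 45.8.
Round up: n₁ = 46, giving n₂ = 3 × 46 = 138.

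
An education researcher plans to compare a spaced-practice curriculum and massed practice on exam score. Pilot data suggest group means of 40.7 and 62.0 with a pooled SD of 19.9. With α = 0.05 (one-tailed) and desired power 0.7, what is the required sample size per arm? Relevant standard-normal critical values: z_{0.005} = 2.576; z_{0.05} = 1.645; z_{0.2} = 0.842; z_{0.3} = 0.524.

Cohen's d = |M₁ − M₂| / SD_pooled = |40.7 − 62.0| / 19.9 = 21.3 / 19.9 = 1.070.
For two independent groups with equal n: n = 2·((z_{α} + z_β) / d)².
z_{α} + z_β = 1.645 + 0.524 = 2.169.
n = 2 × (2.169 / 1.070)² = 2 × 2.027² = 2 × 4.11 = 8.2.
Round up to the next whole participant.

n = 9 per group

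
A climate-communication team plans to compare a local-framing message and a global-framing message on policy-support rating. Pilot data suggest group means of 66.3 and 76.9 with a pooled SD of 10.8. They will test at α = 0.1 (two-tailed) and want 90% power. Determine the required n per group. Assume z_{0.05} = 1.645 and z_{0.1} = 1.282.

n = 18 per group

Cohen's d = |M₁ − M₂| / SD_pooled = |66.3 − 76.9| / 10.8 = 10.6 / 10.8 = 0.981.
For two independent groups with equal n: n = 2·((z_{α/2} + z_β) / d)².
z_{α/2} + z_β = 1.645 + 1.282 = 2.927.
n = 2 × (2.927 / 0.981)² = 2 × 2.984² = 2 × 8.90 = 17.8.
Round up to the next whole participant.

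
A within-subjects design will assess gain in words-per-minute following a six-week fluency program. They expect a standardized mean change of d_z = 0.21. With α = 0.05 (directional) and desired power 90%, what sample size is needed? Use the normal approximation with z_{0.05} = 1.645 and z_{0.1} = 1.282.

For a paired (one-sample on differences) test: n = ((z_{α} + z_β) / d)².
z_{α} + z_β = 1.645 + 1.282 = 2.927.
n = (2.927 / 0.21)² = 13.938² = 194.27.
Round up.

n = 195 pairs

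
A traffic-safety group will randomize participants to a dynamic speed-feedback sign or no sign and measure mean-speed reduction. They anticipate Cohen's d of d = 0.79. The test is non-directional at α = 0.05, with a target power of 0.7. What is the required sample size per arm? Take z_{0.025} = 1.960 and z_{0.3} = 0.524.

For two independent groups with equal n: n = 2·((z_{α/2} + z_β) / d)².
z_{α/2} + z_β = 1.960 + 0.524 = 2.484.
n = 2 × (2.484 / 0.79)² = 2 × 3.144² = 2 × 9.89 = 19.8.
Round up to the next whole participant.

n = 20 per group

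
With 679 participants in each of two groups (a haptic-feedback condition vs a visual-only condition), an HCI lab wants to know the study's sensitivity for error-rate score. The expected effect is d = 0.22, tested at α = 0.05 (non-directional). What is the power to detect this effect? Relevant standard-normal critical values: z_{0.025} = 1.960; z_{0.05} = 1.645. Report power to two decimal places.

power ≈ 0.98

For two equal groups, power = Φ(d·√(n/2) − z_{α/2}).
d·√(n/2) = 0.22 × √(679/2) = 0.22 × 18.426 = 4.054.
z_β = 4.054 − 1.960 = 2.094.
Power = Φ(2.094) = 0.982.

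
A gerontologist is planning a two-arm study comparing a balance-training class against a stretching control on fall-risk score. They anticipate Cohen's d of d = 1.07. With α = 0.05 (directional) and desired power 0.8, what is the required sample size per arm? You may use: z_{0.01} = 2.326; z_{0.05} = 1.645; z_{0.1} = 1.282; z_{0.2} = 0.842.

n = 11 per group

For two independent groups with equal n: n = 2·((z_{α} + z_β) / d)².
z_{α} + z_β = 1.645 + 0.842 = 2.487.
n = 2 × (2.487 / 1.07)² = 2 × 2.324² = 2 × 5.40 = 10.8.
Round up to the next whole participant.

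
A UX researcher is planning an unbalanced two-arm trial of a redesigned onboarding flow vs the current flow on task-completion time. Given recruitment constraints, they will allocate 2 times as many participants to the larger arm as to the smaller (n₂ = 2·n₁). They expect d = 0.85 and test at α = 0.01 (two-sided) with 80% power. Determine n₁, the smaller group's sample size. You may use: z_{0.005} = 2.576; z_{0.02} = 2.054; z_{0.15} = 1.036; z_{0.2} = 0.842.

n₁ = 25

With allocation ratio k = n₂/n₁ = 2, Var(x̄₁−x̄₂) = σ²(1/n₁ + 1/(k·n₁)) = σ²·(k+1)/(k·n₁).
So n₁ = (1 + 1/k)·((z_{α/2} + z_β)/d)² = 1.500 × (3.418/0.85)².
n₁ = 1.500 × 16.17 = 24.3.
Round up: n₁ = 25, giving n₂ = 2 × 25 = 50.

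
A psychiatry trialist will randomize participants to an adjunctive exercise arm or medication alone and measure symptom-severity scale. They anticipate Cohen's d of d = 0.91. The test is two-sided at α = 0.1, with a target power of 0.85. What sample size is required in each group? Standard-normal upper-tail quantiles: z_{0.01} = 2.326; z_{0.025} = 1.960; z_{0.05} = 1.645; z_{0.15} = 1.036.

n = 18 per group

For two independent groups with equal n: n = 2·((z_{α/2} + z_β) / d)².
z_{α/2} + z_β = 1.645 + 1.036 = 2.681.
n = 2 × (2.681 / 0.91)² = 2 × 2.946² = 2 × 8.68 = 17.4.
Round up to the next whole participant.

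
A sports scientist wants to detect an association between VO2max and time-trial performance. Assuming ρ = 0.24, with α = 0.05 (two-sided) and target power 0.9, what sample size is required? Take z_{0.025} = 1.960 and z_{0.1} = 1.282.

n = 179

Fisher's z: C = ½·ln((1+r)/(1−r)) = ½·ln(1.6316) = 0.2448.
n = ((z_{α/2} + z_β)/C)² + 3.
(1.960 + 1.282) / 0.2448 = 3.242 / 0.2448 = 13.243.
n = 13.243² + 3 = 175.39 + 3 = 178.4.
Round up.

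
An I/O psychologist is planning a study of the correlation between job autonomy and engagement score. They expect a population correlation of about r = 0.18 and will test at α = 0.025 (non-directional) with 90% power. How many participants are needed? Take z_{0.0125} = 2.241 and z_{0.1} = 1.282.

Fisher's z: C = ½·ln((1+r)/(1−r)) = ½·ln(1.4390) = 0.1820.
n = ((z_{α/2} + z_β)/C)² + 3.
(2.241 + 1.282) / 0.1820 = 3.523 / 0.1820 = 19.357.
n = 19.357² + 3 = 374.70 + 3 = 377.7.
Round up.

n = 378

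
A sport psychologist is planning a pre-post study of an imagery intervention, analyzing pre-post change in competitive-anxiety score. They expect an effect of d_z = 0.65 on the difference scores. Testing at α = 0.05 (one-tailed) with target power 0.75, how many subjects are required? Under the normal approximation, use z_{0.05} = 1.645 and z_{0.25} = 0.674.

For a paired (one-sample on differences) test: n = ((z_{α} + z_β) / d)².
z_{α} + z_β = 1.645 + 0.674 = 2.319.
n = (2.319 / 0.65)² = 3.568² = 12.73.
Round up.

n = 13 pairs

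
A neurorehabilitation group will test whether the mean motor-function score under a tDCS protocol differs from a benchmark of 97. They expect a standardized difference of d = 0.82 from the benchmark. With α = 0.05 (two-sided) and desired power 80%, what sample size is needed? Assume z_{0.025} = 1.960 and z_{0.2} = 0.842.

n = 12

For a one-sample test: n = ((z_{α/2} + z_β) / d)².
z_{α/2} + z_β = 1.960 + 0.842 = 2.802.
n = (2.802 / 0.82)² = 3.417² = 11.68.
Round up.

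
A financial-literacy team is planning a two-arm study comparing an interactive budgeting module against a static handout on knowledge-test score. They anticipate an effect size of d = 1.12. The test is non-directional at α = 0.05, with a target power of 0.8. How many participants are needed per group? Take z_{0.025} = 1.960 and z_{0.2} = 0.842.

For two independent groups with equal n: n = 2·((z_{α/2} + z_β) / d)².
z_{α/2} + z_β = 1.960 + 0.842 = 2.802.
n = 2 × (2.802 / 1.12)² = 2 × 2.502² = 2 × 6.26 = 12.5.
Round up to the next whole participant.

n = 13 per group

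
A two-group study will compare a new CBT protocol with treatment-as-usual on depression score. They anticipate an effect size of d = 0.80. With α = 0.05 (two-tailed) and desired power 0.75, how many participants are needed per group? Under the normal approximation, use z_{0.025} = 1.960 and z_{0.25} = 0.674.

n = 22 per group

For two independent groups with equal n: n = 2·((z_{α/2} + z_β) / d)².
z_{α/2} + z_β = 1.960 + 0.674 = 2.634.
n = 2 × (2.634 / 0.80)² = 2 × 3.292² = 2 × 10.84 = 21.7.
Round up to the next whole participant.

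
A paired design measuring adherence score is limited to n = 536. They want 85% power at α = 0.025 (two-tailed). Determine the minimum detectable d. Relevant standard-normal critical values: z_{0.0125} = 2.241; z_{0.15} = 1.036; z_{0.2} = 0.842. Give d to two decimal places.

For a single sample (or paired design) of n = 536: d_min = (z_{α/2} + z_β)/√n.
z-sum = 2.241 + 1.036 = 3.277.
d_min = 3.277 / √536 = 3.277 / 23.152 = 0.142.

d_min ≈ 0.14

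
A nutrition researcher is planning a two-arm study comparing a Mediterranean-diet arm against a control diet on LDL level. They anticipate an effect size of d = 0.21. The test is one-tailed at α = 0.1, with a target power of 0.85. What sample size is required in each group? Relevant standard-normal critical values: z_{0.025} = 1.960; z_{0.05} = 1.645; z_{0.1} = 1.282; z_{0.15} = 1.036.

For two independent groups with equal n: n = 2·((z_{α} + z_β) / d)².
z_{α} + z_β = 1.282 + 1.036 = 2.318.
n = 2 × (2.318 / 0.21)² = 2 × 11.038² = 2 × 121.84 = 243.7.
Round up to the next whole participant.

n = 244 per group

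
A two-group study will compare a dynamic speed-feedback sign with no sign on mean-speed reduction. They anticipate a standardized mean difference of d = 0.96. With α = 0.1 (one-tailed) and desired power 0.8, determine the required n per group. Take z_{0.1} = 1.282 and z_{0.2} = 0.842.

n = 10 per group

For two independent groups with equal n: n = 2·((z_{α} + z_β) / d)².
z_{α} + z_β = 1.282 + 0.842 = 2.124.
n = 2 × (2.124 / 0.96)² = 2 × 2.213² = 2 × 4.90 = 9.8.
Round up to the next whole participant.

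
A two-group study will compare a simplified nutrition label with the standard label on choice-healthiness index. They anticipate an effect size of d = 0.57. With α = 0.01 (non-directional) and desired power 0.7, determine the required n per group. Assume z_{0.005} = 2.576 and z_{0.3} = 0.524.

For two independent groups with equal n: n = 2·((z_{α/2} + z_β) / d)².
z_{α/2} + z_β = 2.576 + 0.524 = 3.100.
n = 2 × (3.100 / 0.57)² = 2 × 5.439² = 2 × 29.58 = 59.2.
Round up to the next whole participant.

n = 60 per group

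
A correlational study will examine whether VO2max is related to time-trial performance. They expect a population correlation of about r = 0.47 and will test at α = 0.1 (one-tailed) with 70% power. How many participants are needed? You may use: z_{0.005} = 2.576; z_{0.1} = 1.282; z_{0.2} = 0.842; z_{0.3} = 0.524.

n = 16

Fisher's z: C = ½·ln((1+r)/(1−r)) = ½·ln(2.7736) = 0.5101.
n = ((z_{α} + z_β)/C)² + 3.
(1.282 + 0.524) / 0.5101 = 1.806 / 0.5101 = 3.540.
n = 3.540² + 3 = 12.54 + 3 = 15.5.
Round up.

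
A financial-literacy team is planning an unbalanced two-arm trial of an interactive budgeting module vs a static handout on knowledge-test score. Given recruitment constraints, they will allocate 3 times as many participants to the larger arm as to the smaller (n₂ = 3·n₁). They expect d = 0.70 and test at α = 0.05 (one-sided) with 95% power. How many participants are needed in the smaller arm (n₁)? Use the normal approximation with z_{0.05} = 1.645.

With allocation ratio k = n₂/n₁ = 3, Var(x̄₁−x̄₂) = σ²(1/n₁ + 1/(k·n₁)) = σ²·(k+1)/(k·n₁).
So n₁ = (1 + 1/k)·((z_{α} + z_β)/d)² = 1.333 × (3.290/0.70)².
n₁ = 1.333 × 22.09 = 29.5.
Round up: n₁ = 30, giving n₂ = 3 × 30 = 90.

n₁ = 30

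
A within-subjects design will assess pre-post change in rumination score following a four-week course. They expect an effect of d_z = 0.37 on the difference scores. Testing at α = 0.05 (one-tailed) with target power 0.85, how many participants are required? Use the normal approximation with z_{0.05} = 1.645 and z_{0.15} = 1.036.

For a paired (one-sample on differences) test: n = ((z_{α} + z_β) / d)².
z_{α} + z_β = 1.645 + 1.036 = 2.681.
n = (2.681 / 0.37)² = 7.246² = 52.50.
Round up.

n = 53 pairs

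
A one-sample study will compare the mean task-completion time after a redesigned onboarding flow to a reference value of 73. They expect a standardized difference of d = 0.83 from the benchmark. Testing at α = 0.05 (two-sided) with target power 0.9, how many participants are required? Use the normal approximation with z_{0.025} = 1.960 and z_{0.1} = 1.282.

n = 16

For a one-sample test: n = ((z_{α/2} + z_β) / d)².
z_{α/2} + z_β = 1.960 + 1.282 = 3.242.
n = (3.242 / 0.83)² = 3.906² = 15.26.
Round up.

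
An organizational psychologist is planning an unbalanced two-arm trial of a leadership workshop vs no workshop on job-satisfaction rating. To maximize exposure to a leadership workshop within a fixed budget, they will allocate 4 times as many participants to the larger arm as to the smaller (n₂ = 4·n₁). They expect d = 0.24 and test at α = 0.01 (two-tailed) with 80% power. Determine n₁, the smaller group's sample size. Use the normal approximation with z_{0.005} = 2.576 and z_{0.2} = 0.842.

n₁ = 254

With allocation ratio k = n₂/n₁ = 4, Var(x̄₁−x̄₂) = σ²(1/n₁ + 1/(k·n₁)) = σ²·(k+1)/(k·n₁).
So n₁ = (1 + 1/k)·((z_{α/2} + z_β)/d)² = 1.250 × (3.418/0.24)².
n₁ = 1.250 × 202.83 = 253.5.
Round up: n₁ = 254, giving n₂ = 4 × 254 = 1016.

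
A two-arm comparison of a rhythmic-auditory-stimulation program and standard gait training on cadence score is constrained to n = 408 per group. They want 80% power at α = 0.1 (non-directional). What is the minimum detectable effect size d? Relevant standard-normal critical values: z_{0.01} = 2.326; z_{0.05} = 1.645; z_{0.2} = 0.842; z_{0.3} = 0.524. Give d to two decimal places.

For two independent groups of n = 408 each: d_min = (z_{α/2} + z_β)·√(2/n).
z-sum = 1.645 + 0.842 = 2.487.
d_min = 2.487 × √(2/408) = 2.487 × 0.0700 = 0.174.

d_min ≈ 0.17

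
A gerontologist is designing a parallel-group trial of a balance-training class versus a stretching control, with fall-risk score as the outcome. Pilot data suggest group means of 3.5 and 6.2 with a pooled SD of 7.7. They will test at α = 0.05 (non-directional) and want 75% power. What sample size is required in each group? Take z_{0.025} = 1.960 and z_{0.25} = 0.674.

n = 113 per group

Cohen's d = |M₁ − M₂| / SD_pooled = |3.5 − 6.2| / 7.7 = 2.7 / 7.7 = 0.351.
For two independent groups with equal n: n = 2·((z_{α/2} + z_β) / d)².
z_{α/2} + z_β = 1.960 + 0.674 = 2.634.
n = 2 × (2.634 / 0.351)² = 2 × 7.504² = 2 × 56.31 = 112.6.
Round up to the next whole participant.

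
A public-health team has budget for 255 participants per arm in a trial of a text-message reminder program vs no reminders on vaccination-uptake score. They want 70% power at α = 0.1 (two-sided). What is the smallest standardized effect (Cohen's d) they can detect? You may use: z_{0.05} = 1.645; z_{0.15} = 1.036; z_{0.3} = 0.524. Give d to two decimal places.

For two independent groups of n = 255 each: d_min = (z_{α/2} + z_β)·√(2/n).
z-sum = 1.645 + 0.524 = 2.169.
d_min = 2.169 × √(2/255) = 2.169 × 0.0886 = 0.192.

d_min ≈ 0.19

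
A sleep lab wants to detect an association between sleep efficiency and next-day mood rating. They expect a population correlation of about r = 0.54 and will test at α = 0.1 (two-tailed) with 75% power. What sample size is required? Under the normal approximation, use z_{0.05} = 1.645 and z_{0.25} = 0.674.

Fisher's z: C = ½·ln((1+r)/(1−r)) = ½·ln(3.3478) = 0.6042.
n = ((z_{α/2} + z_β)/C)² + 3.
(1.645 + 0.674) / 0.6042 = 2.319 / 0.6042 = 3.838.
n = 3.838² + 3 = 14.73 + 3 = 17.7.
Round up.

n = 18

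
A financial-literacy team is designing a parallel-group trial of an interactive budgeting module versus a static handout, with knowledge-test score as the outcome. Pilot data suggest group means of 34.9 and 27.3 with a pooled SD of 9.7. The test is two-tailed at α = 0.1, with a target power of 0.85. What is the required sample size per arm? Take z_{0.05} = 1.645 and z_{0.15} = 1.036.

Cohen's d = |M₁ − M₂| / SD_pooled = |34.9 − 27.3| / 9.7 = 7.6 / 9.7 = 0.784.
For two independent groups with equal n: n = 2·((z_{α/2} + z_β) / d)².
z_{α/2} + z_β = 1.645 + 1.036 = 2.681.
n = 2 × (2.681 / 0.784)² = 2 × 3.420² = 2 × 11.69 = 23.4.
Round up to the next whole participant.

n = 24 per group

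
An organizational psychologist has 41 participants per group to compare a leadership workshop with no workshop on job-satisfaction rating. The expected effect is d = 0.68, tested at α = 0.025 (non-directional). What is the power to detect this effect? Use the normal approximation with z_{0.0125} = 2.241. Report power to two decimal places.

power ≈ 0.80

For two equal groups, power = Φ(d·√(n/2) − z_{α/2}).
d·√(n/2) = 0.68 × √(41/2) = 0.68 × 4.528 = 3.079.
z_β = 3.079 − 2.241 = 0.838.
Power = Φ(0.838) = 0.799.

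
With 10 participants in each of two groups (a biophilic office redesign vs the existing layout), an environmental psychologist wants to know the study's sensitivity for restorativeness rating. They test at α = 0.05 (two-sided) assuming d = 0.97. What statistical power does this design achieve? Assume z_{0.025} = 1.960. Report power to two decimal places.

For two equal groups, power = Φ(d·√(n/2) − z_{α/2}).
d·√(n/2) = 0.97 × √(10/2) = 0.97 × 2.236 = 2.169.
z_β = 2.169 − 1.960 = 0.209.
Power = Φ(0.209) = 0.583.

power ≈ 0.58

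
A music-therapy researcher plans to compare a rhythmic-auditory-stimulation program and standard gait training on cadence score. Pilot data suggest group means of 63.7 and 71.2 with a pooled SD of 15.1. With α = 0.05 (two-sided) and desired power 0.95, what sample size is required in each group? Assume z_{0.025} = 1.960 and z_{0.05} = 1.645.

Cohen's d = |M₁ − M₂| / SD_pooled = |63.7 − 71.2| / 15.1 = 7.5 / 15.1 = 0.497.
For two independent groups with equal n: n = 2·((z_{α/2} + z_β) / d)².
z_{α/2} + z_β = 1.960 + 1.645 = 3.605.
n = 2 × (3.605 / 0.497)² = 2 × 7.254² = 2 × 52.61 = 105.2.
Round up to the next whole participant.

n = 106 per group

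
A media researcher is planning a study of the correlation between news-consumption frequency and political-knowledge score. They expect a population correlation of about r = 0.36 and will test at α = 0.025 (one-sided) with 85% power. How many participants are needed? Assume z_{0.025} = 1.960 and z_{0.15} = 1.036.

Fisher's z: C = ½·ln((1+r)/(1−r)) = ½·ln(2.1250) = 0.3769.
n = ((z_{α} + z_β)/C)² + 3.
(1.960 + 1.036) / 0.3769 = 2.996 / 0.3769 = 7.949.
n = 7.949² + 3 = 63.19 + 3 = 66.2.
Round up.

n = 67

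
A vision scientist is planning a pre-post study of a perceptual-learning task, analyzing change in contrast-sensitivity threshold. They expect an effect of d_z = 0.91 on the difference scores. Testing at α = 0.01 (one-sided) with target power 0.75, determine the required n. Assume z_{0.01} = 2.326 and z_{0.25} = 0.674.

n = 11 pairs

For a paired (one-sample on differences) test: n = ((z_{α} + z_β) / d)².
z_{α} + z_β = 2.326 + 0.674 = 3.000.
n = (3.000 / 0.91)² = 3.297² = 10.87.
Round up.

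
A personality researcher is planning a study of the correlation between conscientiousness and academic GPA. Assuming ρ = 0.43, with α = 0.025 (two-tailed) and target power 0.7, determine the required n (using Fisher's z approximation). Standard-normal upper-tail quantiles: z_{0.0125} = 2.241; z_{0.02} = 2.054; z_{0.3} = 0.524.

Fisher's z: C = ½·ln((1+r)/(1−r)) = ½·ln(2.5088) = 0.4599.
n = ((z_{α/2} + z_β)/C)² + 3.
(2.241 + 0.524) / 0.4599 = 2.765 / 0.4599 = 6.012.
n = 6.012² + 3 = 36.15 + 3 = 39.1.
Round up.

n = 40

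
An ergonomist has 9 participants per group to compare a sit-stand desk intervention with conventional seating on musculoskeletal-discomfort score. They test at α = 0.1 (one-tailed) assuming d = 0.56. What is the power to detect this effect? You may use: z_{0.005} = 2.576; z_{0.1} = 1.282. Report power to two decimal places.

power ≈ 0.46

For two equal groups, power = Φ(d·√(n/2) − z_{α}).
d·√(n/2) = 0.56 × √(9/2) = 0.56 × 2.121 = 1.188.
z_β = 1.188 − 1.282 = -0.094.
Power = Φ(-0.094) = 0.463.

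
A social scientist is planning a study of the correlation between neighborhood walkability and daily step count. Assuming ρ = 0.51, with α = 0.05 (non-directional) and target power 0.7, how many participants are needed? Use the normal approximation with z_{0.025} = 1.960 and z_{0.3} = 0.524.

Fisher's z: C = ½·ln((1+r)/(1−r)) = ½·ln(3.0816) = 0.5627.
n = ((z_{α/2} + z_β)/C)² + 3.
(1.960 + 0.524) / 0.5627 = 2.484 / 0.5627 = 4.414.
n = 4.414² + 3 = 19.49 + 3 = 22.5.
Round up.

n = 23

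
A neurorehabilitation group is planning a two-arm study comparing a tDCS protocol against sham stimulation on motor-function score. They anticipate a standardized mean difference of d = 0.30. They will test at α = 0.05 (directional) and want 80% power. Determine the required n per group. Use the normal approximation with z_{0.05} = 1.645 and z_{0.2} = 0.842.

n = 138 per group

For two independent groups with equal n: n = 2·((z_{α} + z_β) / d)².
z_{α} + z_β = 1.645 + 0.842 = 2.487.
n = 2 × (2.487 / 0.30)² = 2 × 8.290² = 2 × 68.72 = 137.4.
Round up to the next whole participant.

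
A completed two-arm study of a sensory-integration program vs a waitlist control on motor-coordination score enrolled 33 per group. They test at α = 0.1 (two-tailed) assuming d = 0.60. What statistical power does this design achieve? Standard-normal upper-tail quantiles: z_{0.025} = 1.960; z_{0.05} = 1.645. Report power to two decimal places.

For two equal groups, power = Φ(d·√(n/2) − z_{α/2}).
d·√(n/2) = 0.60 × √(33/2) = 0.60 × 4.062 = 2.437.
z_β = 2.437 − 1.645 = 0.792.
Power = Φ(0.792) = 0.786.

power ≈ 0.79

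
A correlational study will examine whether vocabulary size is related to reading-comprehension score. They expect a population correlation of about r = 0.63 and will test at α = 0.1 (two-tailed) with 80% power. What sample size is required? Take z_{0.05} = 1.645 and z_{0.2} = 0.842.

n = 15

Fisher's z: C = ½·ln((1+r)/(1−r)) = ½·ln(4.4054) = 0.7414.
n = ((z_{α/2} + z_β)/C)² + 3.
(1.645 + 0.842) / 0.7414 = 2.487 / 0.7414 = 3.354.
n = 3.354² + 3 = 11.25 + 3 = 14.3.
Round up.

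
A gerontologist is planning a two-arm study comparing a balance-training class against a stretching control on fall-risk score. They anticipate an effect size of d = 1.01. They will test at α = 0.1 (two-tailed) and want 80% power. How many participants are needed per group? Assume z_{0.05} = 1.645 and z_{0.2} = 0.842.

n = 13 per group

For two independent groups with equal n: n = 2·((z_{α/2} + z_β) / d)².
z_{α/2} + z_β = 1.645 + 0.842 = 2.487.
n = 2 × (2.487 / 1.01)² = 2 × 2.462² = 2 × 6.06 = 12.1.
Round up to the next whole participant.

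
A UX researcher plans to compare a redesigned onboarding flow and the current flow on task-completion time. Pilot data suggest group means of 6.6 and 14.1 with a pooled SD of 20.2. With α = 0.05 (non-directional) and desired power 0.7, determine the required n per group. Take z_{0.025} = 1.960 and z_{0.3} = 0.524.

Cohen's d = |M₁ − M₂| / SD_pooled = |6.6 − 14.1| / 20.2 = 7.5 / 20.2 = 0.371.
For two independent groups with equal n: n = 2·((z_{α/2} + z_β) / d)².
z_{α/2} + z_β = 1.960 + 0.524 = 2.484.
n = 2 × (2.484 / 0.371)² = 2 × 6.695² = 2 × 44.83 = 89.7.
Round up to the next whole participant.

n = 90 per group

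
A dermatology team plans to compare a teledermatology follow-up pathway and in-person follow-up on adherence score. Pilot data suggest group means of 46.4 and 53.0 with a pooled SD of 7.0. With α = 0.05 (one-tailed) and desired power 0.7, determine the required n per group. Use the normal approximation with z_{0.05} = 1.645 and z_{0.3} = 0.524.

Cohen's d = |M₁ − M₂| / SD_pooled = |46.4 − 53.0| / 7.0 = 6.6 / 7.0 = 0.943.
For two independent groups with equal n: n = 2·((z_{α} + z_β) / d)².
z_{α} + z_β = 1.645 + 0.524 = 2.169.
n = 2 × (2.169 / 0.943)² = 2 × 2.300² = 2 × 5.29 = 10.6.
Round up to the next whole participant.

n = 11 per group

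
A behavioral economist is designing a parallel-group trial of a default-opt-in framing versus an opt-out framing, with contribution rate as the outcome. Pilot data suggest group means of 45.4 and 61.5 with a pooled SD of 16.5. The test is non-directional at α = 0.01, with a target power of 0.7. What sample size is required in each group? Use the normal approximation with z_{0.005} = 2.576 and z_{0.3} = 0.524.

Cohen's d = |M₁ − M₂| / SD_pooled = |45.4 − 61.5| / 16.5 = 16.1 / 16.5 = 0.976.
For two independent groups with equal n: n = 2·((z_{α/2} + z_β) / d)².
z_{α/2} + z_β = 2.576 + 0.524 = 3.100.
n = 2 × (3.100 / 0.976)² = 2 × 3.176² = 2 × 10.09 = 20.2.
Round up to the next whole participant.

n = 21 per group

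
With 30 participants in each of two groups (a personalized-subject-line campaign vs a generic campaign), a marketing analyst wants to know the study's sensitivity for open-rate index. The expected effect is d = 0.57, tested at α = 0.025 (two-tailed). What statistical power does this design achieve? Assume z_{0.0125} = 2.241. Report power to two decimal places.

For two equal groups, power = Φ(d·√(n/2) − z_{α/2}).
d·√(n/2) = 0.57 × √(30/2) = 0.57 × 3.873 = 2.208.
z_β = 2.208 − 2.241 = -0.033.
Power = Φ(-0.033) = 0.487.

power ≈ 0.49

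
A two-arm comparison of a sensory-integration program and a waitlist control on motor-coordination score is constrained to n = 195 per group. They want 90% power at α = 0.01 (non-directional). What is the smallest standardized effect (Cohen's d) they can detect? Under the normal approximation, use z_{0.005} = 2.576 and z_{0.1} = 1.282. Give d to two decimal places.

d_min ≈ 0.39

For two independent groups of n = 195 each: d_min = (z_{α/2} + z_β)·√(2/n).
z-sum = 2.576 + 1.282 = 3.858.
d_min = 3.858 × √(2/195) = 3.858 × 0.1013 = 0.391.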